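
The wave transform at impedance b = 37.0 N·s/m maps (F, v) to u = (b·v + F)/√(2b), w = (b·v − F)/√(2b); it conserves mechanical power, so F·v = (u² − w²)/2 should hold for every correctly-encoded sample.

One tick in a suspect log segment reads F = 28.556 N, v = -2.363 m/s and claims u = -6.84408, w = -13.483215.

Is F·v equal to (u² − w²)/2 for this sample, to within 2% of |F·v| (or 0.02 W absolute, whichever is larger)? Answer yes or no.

F·v = 28.556×(-2.363) = -67.477828 W.
(u² − w²)/2 = (46.841431 − 181.797087)/2 = -67.477828 W.
|Δ| = 0.000000;  2% of max(1, |F·v|) = 1.349557.

yes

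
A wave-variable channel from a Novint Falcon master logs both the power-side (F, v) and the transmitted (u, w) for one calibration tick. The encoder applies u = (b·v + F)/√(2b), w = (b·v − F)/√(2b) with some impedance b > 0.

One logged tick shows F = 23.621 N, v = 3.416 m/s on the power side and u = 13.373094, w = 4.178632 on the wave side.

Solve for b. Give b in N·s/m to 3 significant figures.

b = 13.2 N·s/m

u + w = 17.551726;  u + w = √(2b)·v, so √(2b) = 17.551726/3.416 = 5.138093.
b = (√(2b))²/2 = 26.400001/2 = 13.200000.
(Check via u − w = 2F/√(2b): u − w = 9.194462, 2F/√(2b) = 9.194462.)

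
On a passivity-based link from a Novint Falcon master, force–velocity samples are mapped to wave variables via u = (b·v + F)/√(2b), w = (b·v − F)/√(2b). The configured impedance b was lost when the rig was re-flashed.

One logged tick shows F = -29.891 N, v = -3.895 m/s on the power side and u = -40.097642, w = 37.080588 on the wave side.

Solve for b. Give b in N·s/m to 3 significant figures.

b = 0.3 N·s/m

u + w = -3.017054;  u + w = √(2b)·v, so √(2b) = -3.017054/(-3.895) = 0.774597.
b = (√(2b))²/2 = 0.600000/2 = 0.300000.
(Check via u − w = 2F/√(2b): u − w = -77.178230, 2F/√(2b) = -77.178231.)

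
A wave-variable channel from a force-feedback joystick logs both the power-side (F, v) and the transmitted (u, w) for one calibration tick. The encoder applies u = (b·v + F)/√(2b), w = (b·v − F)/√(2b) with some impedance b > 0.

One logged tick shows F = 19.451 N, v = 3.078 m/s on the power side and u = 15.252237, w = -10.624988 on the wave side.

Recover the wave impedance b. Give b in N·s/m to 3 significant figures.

b = 1.13 N·s/m

u + w = 4.627249;  u + w = √(2b)·v, so √(2b) = 4.627249/3.078 = 1.503330.
b = (√(2b))²/2 = 2.260000/2 = 1.130000.
(Check via u − w = 2F/√(2b): u − w = 25.877225, 2F/√(2b) = 25.877223.)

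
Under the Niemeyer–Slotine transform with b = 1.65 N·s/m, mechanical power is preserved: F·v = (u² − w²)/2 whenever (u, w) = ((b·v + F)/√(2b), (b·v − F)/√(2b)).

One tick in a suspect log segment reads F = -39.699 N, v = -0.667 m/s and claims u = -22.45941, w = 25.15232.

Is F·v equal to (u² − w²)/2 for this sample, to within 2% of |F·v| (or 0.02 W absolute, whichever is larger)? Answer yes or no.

no

F·v = (-39.699)×(-0.667) = 26.4792 W.
(u² − w²)/2 = (504.4251 − 632.6392)/2 = -64.1071 W.
|Δ| = 90.5863;  2% of max(1, |F·v|) = 0.5296.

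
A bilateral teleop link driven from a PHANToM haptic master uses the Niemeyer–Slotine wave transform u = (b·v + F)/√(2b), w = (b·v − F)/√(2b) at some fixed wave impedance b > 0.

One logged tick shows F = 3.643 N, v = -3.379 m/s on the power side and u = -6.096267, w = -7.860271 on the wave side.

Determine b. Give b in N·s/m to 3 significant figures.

u + w = -13.956538;  u + w = √(2b)·v, so √(2b) = -13.956538/(-3.379) = 4.130375.
b = (√(2b))²/2 = 17.060000/2 = 8.530000.
(Check via u − w = 2F/√(2b): u − w = 1.764004, 2F/√(2b) = 1.764004.)

b = 8.53 N·s/m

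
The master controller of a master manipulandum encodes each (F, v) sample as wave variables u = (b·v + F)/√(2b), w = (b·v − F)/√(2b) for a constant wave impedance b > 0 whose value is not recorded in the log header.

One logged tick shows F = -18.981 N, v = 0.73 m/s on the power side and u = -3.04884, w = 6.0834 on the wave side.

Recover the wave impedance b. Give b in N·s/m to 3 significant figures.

b = 8.64 N·s/m

u + w = 3.03456;  u + w = √(2b)·v, so √(2b) = 3.03456/0.73 = 4.15693.
b = (√(2b))²/2 = 17.28008/2 = 8.64004.
(Check via u − w = 2F/√(2b): u − w = -9.13224, 2F/√(2b) = -9.13222.)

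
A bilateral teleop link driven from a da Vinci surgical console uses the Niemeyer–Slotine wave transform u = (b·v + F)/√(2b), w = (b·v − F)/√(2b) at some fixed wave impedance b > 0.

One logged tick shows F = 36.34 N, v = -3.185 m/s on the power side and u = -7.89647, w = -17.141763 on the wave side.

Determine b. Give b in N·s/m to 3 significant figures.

b = 30.9 N·s/m

u + w = -25.038233;  u + w = √(2b)·v, so √(2b) = -25.038233/(-3.185) = 7.861298.
b = (√(2b))²/2 = 61.800001/2 = 30.900000.
(Check via u − w = 2F/√(2b): u − w = 9.245293, 2F/√(2b) = 9.245293.)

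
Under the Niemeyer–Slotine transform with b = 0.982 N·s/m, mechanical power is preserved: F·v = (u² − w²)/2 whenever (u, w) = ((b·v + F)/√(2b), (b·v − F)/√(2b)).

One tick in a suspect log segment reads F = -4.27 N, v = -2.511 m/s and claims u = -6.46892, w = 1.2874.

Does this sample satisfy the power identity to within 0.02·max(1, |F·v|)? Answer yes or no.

no

F·v = (-4.27)×(-2.511) = 10.7220 W.
(u² − w²)/2 = (41.8469 − 1.6574)/2 = 20.0948 W.
|Δ| = 9.3728;  2% of max(1, |F·v|) = 0.2144.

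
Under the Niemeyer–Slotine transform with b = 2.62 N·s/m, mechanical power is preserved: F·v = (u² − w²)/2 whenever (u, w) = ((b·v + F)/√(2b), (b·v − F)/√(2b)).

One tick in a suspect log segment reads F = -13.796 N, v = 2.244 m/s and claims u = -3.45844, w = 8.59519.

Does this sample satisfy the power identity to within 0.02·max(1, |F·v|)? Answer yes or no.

F·v = (-13.796)×2.244 = -30.95822 W.
(u² − w²)/2 = (11.96081 − 73.87729)/2 = -30.95824 W.
|Δ| = 0.00002;  2% of max(1, |F·v|) = 0.61916.

yes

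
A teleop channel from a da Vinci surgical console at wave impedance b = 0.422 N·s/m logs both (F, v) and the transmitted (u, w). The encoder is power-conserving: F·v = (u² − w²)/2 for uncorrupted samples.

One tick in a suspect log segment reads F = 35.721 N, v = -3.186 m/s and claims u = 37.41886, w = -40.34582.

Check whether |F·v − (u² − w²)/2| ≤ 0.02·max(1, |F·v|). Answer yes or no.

yes

F·v = 35.721×(-3.186) = -113.8071 W.
(u² − w²)/2 = (1400.1711 − 1627.7852)/2 = -113.8071 W.
|Δ| = 0.0001;  2% of max(1, |F·v|) = 2.2761.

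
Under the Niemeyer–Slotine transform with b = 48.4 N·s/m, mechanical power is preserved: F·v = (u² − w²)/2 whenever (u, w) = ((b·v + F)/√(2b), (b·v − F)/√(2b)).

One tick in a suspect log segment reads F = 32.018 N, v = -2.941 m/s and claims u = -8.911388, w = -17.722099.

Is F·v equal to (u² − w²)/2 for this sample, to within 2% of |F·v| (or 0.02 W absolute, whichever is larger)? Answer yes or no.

no

F·v = 32.018×(-2.941) = -94.164938 W.
(u² − w²)/2 = (79.412836 − 314.072793)/2 = -117.329978 W.
|Δ| = 23.165040;  2% of max(1, |F·v|) = 1.883299.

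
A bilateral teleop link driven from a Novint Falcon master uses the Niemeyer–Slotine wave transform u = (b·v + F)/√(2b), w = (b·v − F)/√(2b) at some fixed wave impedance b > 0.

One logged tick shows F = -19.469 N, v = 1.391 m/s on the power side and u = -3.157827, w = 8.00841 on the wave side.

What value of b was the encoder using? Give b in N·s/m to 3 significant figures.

u + w = 4.850583;  u + w = √(2b)·v, so √(2b) = 4.850583/1.391 = 3.487119.
b = (√(2b))²/2 = 12.160001/2 = 6.080001.
(Check via u − w = 2F/√(2b): u − w = -11.166237, 2F/√(2b) = -11.166237.)

b = 6.08 N·s/m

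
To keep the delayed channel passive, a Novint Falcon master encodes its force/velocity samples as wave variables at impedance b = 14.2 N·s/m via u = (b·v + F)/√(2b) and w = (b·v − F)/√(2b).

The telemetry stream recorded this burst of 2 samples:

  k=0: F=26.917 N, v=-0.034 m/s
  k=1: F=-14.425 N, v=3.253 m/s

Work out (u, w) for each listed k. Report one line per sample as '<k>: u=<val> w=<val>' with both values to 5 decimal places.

0: u=4.96029 w=-5.14148
1: u=5.96108 w=11.37469

k=0: b·v=14.2×(-0.034)=-0.48280; √(2b)=5.32917; u=(-0.48280+26.917)/5.32917=4.96029, w=(-0.48280−26.917)/5.32917=-5.14148
k=1: b·v=14.2×3.253=46.19260; √(2b)=5.32917; u=(46.19260+(-14.425))/5.32917=5.96108, w=(46.19260−(-14.425))/5.32917=11.37469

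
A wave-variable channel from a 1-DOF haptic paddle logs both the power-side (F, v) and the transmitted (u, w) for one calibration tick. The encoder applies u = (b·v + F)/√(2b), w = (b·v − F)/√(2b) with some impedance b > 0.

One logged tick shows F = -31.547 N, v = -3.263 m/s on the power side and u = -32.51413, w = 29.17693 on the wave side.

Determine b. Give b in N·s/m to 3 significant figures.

u + w = -3.3372;  u + w = √(2b)·v, so √(2b) = -3.3372/(-3.263) = 1.0227.
b = (√(2b))²/2 = 1.0460/2 = 0.5230.
(Check via u − w = 2F/√(2b): u − w = -61.6911, 2F/√(2b) = -61.6912.)

b = 0.523 N·s/m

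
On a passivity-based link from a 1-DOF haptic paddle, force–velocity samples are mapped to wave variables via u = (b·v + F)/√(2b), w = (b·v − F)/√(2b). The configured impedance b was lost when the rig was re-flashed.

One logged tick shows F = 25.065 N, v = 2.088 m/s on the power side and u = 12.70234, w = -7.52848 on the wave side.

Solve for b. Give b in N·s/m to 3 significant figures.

u + w = 5.17386;  u + w = √(2b)·v, so √(2b) = 5.17386/2.088 = 2.47790.
b = (√(2b))²/2 = 6.14000/2 = 3.07000.
(Check via u − w = 2F/√(2b): u − w = 20.23082, 2F/√(2b) = 20.23082.)

b = 3.07 N·s/m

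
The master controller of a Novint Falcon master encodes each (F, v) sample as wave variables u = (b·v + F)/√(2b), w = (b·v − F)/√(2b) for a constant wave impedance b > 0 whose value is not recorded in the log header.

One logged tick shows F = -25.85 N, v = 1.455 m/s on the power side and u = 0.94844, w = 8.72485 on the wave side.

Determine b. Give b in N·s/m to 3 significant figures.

b = 22.1 N·s/m

u + w = 9.6733;  u + w = √(2b)·v, so √(2b) = 9.6733/1.455 = 6.6483.
b = (√(2b))²/2 = 44.2000/2 = 22.1000.
(Check via u − w = 2F/√(2b): u − w = -7.7764, 2F/√(2b) = -7.7764.)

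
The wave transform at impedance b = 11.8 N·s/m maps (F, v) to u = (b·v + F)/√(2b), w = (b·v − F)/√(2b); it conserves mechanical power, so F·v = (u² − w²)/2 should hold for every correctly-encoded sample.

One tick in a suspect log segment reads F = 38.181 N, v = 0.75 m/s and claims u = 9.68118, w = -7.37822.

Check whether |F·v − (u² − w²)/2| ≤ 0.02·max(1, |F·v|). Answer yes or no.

no

F·v = 38.181×0.75 = 28.63575 W.
(u² − w²)/2 = (93.72525 − 54.43813)/2 = 19.64356 W.
|Δ| = 8.99219;  2% of max(1, |F·v|) = 0.57271.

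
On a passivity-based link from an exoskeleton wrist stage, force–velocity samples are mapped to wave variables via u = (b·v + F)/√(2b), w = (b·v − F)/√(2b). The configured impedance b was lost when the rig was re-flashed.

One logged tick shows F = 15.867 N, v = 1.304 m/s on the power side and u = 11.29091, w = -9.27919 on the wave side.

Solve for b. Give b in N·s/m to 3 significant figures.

u + w = 2.0117;  u + w = √(2b)·v, so √(2b) = 2.0117/1.304 = 1.5427.
b = (√(2b))²/2 = 2.3800/2 = 1.1900.
(Check via u − w = 2F/√(2b): u − w = 20.5701, 2F/√(2b) = 20.5700.)

b = 1.19 N·s/m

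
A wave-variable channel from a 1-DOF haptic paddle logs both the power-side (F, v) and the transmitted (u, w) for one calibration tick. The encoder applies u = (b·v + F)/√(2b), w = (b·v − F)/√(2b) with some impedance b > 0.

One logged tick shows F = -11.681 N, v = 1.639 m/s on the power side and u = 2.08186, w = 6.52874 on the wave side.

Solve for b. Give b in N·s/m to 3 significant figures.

b = 13.8 N·s/m

u + w = 8.61060;  u + w = √(2b)·v, so √(2b) = 8.61060/1.639 = 5.25357.
b = (√(2b))²/2 = 27.59999/2 = 13.79999.
(Check via u − w = 2F/√(2b): u − w = -4.44688, 2F/√(2b) = -4.44688.)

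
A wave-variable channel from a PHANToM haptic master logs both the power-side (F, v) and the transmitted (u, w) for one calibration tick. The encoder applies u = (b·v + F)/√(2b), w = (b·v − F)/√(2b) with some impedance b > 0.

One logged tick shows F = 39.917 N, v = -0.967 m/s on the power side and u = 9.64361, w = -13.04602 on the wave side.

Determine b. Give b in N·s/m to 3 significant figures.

u + w = -3.4024;  u + w = √(2b)·v, so √(2b) = -3.4024/(-0.967) = 3.5185.
b = (√(2b))²/2 = 12.3800/2 = 6.1900.
(Check via u − w = 2F/√(2b): u − w = 22.6896, 2F/√(2b) = 22.6896.)

b = 6.19 N·s/m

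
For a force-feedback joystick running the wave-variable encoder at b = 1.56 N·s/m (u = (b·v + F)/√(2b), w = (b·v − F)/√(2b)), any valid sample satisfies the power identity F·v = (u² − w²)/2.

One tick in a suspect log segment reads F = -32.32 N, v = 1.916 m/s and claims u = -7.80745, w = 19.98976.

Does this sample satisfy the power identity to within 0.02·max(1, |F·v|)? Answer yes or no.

F·v = (-32.32)×1.916 = -61.9251 W.
(u² − w²)/2 = (60.9563 − 399.5905)/2 = -169.3171 W.
|Δ| = 107.3920;  2% of max(1, |F·v|) = 1.2385.

no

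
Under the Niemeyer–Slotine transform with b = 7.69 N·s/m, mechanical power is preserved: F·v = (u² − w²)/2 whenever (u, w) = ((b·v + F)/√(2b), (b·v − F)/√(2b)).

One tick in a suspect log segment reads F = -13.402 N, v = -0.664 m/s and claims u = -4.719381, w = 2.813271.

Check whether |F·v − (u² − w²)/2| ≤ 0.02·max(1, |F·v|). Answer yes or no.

F·v = (-13.402)×(-0.664) = 8.898928 W.
(u² − w²)/2 = (22.272557 − 7.914494)/2 = 7.179032 W.
|Δ| = 1.719896;  2% of max(1, |F·v|) = 0.177979.

no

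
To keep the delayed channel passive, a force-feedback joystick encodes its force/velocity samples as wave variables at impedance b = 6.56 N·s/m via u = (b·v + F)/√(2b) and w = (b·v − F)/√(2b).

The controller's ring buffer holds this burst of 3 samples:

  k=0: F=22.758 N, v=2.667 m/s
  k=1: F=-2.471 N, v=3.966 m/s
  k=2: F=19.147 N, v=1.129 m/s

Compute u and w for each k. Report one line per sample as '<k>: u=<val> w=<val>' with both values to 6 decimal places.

0: u=11.113144 w=-1.452859
1: u=6.500541 w=7.864922
2: u=7.330787 w=-3.241375

k=0: b·v=6.56×2.667=17.495520; √(2b)=3.622154; u=(17.495520+22.758)/3.622154=11.113144, w=(17.495520−22.758)/3.622154=-1.452859
k=1: b·v=6.56×3.966=26.016960; √(2b)=3.622154; u=(26.016960+(-2.471))/3.622154=6.500541, w=(26.016960−(-2.471))/3.622154=7.864922
k=2: b·v=6.56×1.129=7.406240; √(2b)=3.622154; u=(7.406240+19.147)/3.622154=7.330787, w=(7.406240−19.147)/3.622154=-3.241375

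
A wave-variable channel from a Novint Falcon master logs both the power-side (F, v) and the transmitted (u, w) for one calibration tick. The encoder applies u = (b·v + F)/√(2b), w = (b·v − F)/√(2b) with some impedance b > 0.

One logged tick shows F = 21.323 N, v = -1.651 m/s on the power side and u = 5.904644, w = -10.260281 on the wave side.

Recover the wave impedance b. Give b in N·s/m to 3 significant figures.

u + w = -4.355637;  u + w = √(2b)·v, so √(2b) = -4.355637/(-1.651) = 2.638181.
b = (√(2b))²/2 = 6.960000/2 = 3.480000.
(Check via u − w = 2F/√(2b): u − w = 16.164925, 2F/√(2b) = 16.164925.)

b = 3.48 N·s/m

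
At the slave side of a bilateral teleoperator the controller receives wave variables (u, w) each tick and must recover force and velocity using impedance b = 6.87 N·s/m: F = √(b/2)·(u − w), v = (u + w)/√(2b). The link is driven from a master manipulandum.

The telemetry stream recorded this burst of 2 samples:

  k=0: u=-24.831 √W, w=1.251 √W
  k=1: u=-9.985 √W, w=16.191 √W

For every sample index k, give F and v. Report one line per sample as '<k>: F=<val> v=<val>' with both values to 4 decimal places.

k=0: u−w=-26.0820, u+w=-23.5800; √(b/2)=1.8534, √(2b)=3.7068; F=1.8534×(-26.082)=-48.3397, v=-23.5800/3.7068=-6.3614
k=1: u−w=-26.1760, u+w=6.2060; √(b/2)=1.8534, √(2b)=3.7068; F=1.8534×(-26.176)=-48.5140, v=6.2060/3.7068=1.6742

0: F=-48.3397 v=-6.3614
1: F=-48.5140 v=1.6742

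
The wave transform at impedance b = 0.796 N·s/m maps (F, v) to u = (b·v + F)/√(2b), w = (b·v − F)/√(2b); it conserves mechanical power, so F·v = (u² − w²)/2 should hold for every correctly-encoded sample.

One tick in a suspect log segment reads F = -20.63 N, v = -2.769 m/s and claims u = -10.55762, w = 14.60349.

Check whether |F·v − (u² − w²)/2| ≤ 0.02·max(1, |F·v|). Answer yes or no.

F·v = (-20.63)×(-2.769) = 57.12447 W.
(u² − w²)/2 = (111.46334 − 213.26192)/2 = -50.89929 W.
|Δ| = 108.02376;  2% of max(1, |F·v|) = 1.14249.

no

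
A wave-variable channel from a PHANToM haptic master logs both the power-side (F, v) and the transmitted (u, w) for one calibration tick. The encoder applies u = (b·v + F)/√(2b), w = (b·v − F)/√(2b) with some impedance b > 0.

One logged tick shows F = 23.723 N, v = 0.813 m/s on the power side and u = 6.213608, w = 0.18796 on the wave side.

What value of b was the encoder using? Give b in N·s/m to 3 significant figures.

u + w = 6.401568;  u + w = √(2b)·v, so √(2b) = 6.401568/0.813 = 7.874007.
b = (√(2b))²/2 = 61.999992/2 = 30.999996.
(Check via u − w = 2F/√(2b): u − w = 6.025648, 2F/√(2b) = 6.025648.)

b = 31 N·s/m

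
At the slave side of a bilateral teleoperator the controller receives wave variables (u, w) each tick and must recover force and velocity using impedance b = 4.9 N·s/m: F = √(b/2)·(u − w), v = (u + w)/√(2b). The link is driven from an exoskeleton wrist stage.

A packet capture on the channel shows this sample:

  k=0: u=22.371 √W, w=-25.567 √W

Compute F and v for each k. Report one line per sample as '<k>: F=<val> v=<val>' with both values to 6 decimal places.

k=0: u−w=47.938000, u+w=-3.196000; √(b/2)=1.565248, √(2b)=3.130495; F=1.565248×47.938=75.034839, v=-3.196000/3.130495=-1.020925

0: F=75.034839 v=-1.020925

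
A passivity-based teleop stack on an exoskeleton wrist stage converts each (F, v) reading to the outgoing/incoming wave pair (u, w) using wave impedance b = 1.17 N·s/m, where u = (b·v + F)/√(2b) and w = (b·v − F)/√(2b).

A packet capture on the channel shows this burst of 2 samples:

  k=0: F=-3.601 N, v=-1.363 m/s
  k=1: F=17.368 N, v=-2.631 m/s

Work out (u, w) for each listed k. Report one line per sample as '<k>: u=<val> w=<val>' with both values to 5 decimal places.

0: u=-3.39654 w=1.31155
1: u=9.34149 w=-13.36614

k=0: b·v=1.17×(-1.363)=-1.59471; √(2b)=1.52971; u=(-1.59471+(-3.601))/1.52971=-3.39654, w=(-1.59471−(-3.601))/1.52971=1.31155
k=1: b·v=1.17×(-2.631)=-3.07827; √(2b)=1.52971; u=(-3.07827+17.368)/1.52971=9.34149, w=(-3.07827−17.368)/1.52971=-13.36614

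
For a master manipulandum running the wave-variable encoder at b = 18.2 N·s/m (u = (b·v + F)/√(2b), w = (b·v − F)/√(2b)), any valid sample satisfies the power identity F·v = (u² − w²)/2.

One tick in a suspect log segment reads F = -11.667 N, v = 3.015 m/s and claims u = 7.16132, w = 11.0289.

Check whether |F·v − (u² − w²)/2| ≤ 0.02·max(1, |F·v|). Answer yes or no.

yes

F·v = (-11.667)×3.015 = -35.17601 W.
(u² − w²)/2 = (51.28450 − 121.63664)/2 = -35.17607 W.
|Δ| = 0.00006;  2% of max(1, |F·v|) = 0.70352.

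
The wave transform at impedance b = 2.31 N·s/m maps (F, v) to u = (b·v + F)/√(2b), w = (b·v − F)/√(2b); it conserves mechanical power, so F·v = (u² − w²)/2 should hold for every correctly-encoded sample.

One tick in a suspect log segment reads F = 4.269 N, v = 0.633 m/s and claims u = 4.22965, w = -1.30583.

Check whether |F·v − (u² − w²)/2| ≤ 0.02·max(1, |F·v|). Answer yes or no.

F·v = 4.269×0.633 = 2.70228 W.
(u² − w²)/2 = (17.88994 − 1.70519)/2 = 8.09237 W.
|Δ| = 5.39010;  2% of max(1, |F·v|) = 0.05405.

no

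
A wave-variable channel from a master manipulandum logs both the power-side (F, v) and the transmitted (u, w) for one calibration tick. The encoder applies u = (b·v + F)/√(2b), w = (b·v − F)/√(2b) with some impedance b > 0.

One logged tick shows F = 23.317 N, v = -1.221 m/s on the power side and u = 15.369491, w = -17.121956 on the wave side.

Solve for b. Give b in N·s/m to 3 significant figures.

b = 1.03 N·s/m

u + w = -1.752465;  u + w = √(2b)·v, so √(2b) = -1.752465/(-1.221) = 1.435270.
b = (√(2b))²/2 = 2.060001/2 = 1.030000.
(Check via u − w = 2F/√(2b): u − w = 32.491447, 2F/√(2b) = 32.491441.)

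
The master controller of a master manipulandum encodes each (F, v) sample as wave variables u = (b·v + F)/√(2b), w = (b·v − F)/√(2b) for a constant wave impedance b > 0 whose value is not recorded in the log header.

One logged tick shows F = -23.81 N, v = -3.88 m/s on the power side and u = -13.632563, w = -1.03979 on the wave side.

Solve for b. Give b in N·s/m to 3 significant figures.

u + w = -14.672353;  u + w = √(2b)·v, so √(2b) = -14.672353/(-3.88) = 3.781534.
b = (√(2b))²/2 = 14.300001/2 = 7.150001.
(Check via u − w = 2F/√(2b): u − w = -12.592773, 2F/√(2b) = -12.592772.)

b = 7.15 N·s/m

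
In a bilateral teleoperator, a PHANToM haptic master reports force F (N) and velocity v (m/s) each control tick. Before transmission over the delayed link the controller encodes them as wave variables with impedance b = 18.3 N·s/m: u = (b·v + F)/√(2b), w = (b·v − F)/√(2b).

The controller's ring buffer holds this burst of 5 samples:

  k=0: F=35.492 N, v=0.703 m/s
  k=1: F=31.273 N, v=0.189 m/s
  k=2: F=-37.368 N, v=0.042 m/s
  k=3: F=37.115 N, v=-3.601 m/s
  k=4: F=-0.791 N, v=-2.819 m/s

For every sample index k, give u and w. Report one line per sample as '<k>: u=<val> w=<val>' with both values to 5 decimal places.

0: u=7.99315 w=-3.74014
1: u=5.74097 w=-4.59756
2: u=-6.04969 w=6.30379
3: u=-4.75773 w=-17.02757
4: u=-8.65793 w=-8.39644

k=0: b·v=18.3×0.703=12.86490; √(2b)=6.04979; u=(12.86490+35.492)/6.04979=7.99315, w=(12.86490−35.492)/6.04979=-3.74014
k=1: b·v=18.3×0.189=3.45870; √(2b)=6.04979; u=(3.45870+31.273)/6.04979=5.74097, w=(3.45870−31.273)/6.04979=-4.59756
k=2: b·v=18.3×0.042=0.76860; √(2b)=6.04979; u=(0.76860+(-37.368))/6.04979=-6.04969, w=(0.76860−(-37.368))/6.04979=6.30379
k=3: b·v=18.3×(-3.601)=-65.89830; √(2b)=6.04979; u=(-65.89830+37.115)/6.04979=-4.75773, w=(-65.89830−37.115)/6.04979=-17.02757
k=4: b·v=18.3×(-2.819)=-51.58770; √(2b)=6.04979; u=(-51.58770+(-0.791))/6.04979=-8.65793, w=(-51.58770−(-0.791))/6.04979=-8.39644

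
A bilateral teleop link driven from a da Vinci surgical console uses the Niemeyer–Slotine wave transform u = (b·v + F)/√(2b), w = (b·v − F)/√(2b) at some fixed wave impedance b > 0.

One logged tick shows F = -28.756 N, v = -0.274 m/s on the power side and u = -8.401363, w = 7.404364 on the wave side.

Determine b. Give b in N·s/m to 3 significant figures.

u + w = -0.996999;  u + w = √(2b)·v, so √(2b) = -0.996999/(-0.274) = 3.638682.
b = (√(2b))²/2 = 13.240010/2 = 6.620005.
(Check via u − w = 2F/√(2b): u − w = -15.805727, 2F/√(2b) = -15.805721.)

b = 6.62 N·s/m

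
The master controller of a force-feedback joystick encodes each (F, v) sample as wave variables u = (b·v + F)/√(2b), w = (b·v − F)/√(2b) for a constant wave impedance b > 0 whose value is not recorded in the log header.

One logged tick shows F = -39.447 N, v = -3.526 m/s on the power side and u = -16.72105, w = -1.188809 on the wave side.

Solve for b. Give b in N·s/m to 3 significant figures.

b = 12.9 N·s/m

u + w = -17.909859;  u + w = √(2b)·v, so √(2b) = -17.909859/(-3.526) = 5.079370.
b = (√(2b))²/2 = 25.800001/2 = 12.900000.
(Check via u − w = 2F/√(2b): u − w = -15.532241, 2F/√(2b) = -15.532241.)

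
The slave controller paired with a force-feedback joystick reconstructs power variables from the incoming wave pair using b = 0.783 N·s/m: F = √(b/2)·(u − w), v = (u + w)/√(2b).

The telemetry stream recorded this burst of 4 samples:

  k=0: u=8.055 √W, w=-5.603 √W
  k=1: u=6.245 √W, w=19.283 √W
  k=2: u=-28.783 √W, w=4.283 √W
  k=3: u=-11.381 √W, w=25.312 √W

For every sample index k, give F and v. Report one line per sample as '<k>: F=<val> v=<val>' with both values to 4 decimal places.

0: F=8.5458 v=1.9594
1: F=-8.1579 v=20.3996
2: F=-20.6894 v=-19.5781
3: F=-22.9588 v=11.1323

k=0: u−w=13.6580, u+w=2.4520; √(b/2)=0.6257, √(2b)=1.2514; F=0.6257×13.658=8.5458, v=2.4520/1.2514=1.9594
k=1: u−w=-13.0380, u+w=25.5280; √(b/2)=0.6257, √(2b)=1.2514; F=0.6257×(-13.038)=-8.1579, v=25.5280/1.2514=20.3996
k=2: u−w=-33.0660, u+w=-24.5000; √(b/2)=0.6257, √(2b)=1.2514; F=0.6257×(-33.066)=-20.6894, v=-24.5000/1.2514=-19.5781
k=3: u−w=-36.6930, u+w=13.9310; √(b/2)=0.6257, √(2b)=1.2514; F=0.6257×(-36.693)=-22.9588, v=13.9310/1.2514=11.1323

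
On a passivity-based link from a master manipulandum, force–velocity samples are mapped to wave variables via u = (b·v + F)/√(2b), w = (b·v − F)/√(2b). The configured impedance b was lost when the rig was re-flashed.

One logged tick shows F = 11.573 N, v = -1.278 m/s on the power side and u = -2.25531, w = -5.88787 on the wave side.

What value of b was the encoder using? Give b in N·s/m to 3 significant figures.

u + w = -8.14318;  u + w = √(2b)·v, so √(2b) = -8.14318/(-1.278) = 6.37182.
b = (√(2b))²/2 = 40.60003/2 = 20.30002.
(Check via u − w = 2F/√(2b): u − w = 3.63256, 2F/√(2b) = 3.63256.)

b = 20.3 N·s/m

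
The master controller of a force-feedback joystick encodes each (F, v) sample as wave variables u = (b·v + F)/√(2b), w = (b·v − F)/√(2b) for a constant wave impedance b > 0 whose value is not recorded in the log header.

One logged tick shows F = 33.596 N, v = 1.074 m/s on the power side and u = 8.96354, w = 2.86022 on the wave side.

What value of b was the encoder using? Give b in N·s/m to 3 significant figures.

u + w = 11.82376;  u + w = √(2b)·v, so √(2b) = 11.82376/1.074 = 11.00909.
b = (√(2b))²/2 = 121.20001/2 = 60.60000.
(Check via u − w = 2F/√(2b): u − w = 6.10332, 2F/√(2b) = 6.10332.)

b = 60.6 N·s/m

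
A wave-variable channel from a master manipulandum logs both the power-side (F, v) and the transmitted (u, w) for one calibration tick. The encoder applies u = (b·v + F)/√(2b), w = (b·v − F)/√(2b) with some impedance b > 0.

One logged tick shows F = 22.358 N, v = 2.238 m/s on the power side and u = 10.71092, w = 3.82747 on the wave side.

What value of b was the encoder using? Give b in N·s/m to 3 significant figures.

b = 21.1 N·s/m

u + w = 14.5384;  u + w = √(2b)·v, so √(2b) = 14.5384/2.238 = 6.4962.
b = (√(2b))²/2 = 42.2000/2 = 21.1000.
(Check via u − w = 2F/√(2b): u − w = 6.8834, 2F/√(2b) = 6.8835.)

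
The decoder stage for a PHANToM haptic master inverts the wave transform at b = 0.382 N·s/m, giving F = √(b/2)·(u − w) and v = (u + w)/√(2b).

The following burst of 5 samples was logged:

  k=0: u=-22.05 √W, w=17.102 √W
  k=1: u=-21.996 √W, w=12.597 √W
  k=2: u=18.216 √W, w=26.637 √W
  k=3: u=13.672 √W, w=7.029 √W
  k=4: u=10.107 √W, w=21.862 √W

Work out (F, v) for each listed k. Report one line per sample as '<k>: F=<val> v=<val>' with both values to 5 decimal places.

0: F=-17.11081 v=-5.66087
1: F=-15.11837 v=-10.75313
2: F=-3.68028 v=51.31506
3: F=2.90323 v=23.68343
4: F=-5.13735 v=36.57483

k=0: u−w=-39.15200, u+w=-4.94800; √(b/2)=0.43704, √(2b)=0.87407; F=0.43704×(-39.152)=-17.11081, v=-4.94800/0.87407=-5.66087
k=1: u−w=-34.59300, u+w=-9.39900; √(b/2)=0.43704, √(2b)=0.87407; F=0.43704×(-34.593)=-15.11837, v=-9.39900/0.87407=-10.75313
k=2: u−w=-8.42100, u+w=44.85300; √(b/2)=0.43704, √(2b)=0.87407; F=0.43704×(-8.421)=-3.68028, v=44.85300/0.87407=51.31506
k=3: u−w=6.64300, u+w=20.70100; √(b/2)=0.43704, √(2b)=0.87407; F=0.43704×6.643=2.90323, v=20.70100/0.87407=23.68343
k=4: u−w=-11.75500, u+w=31.96900; √(b/2)=0.43704, √(2b)=0.87407; F=0.43704×(-11.755)=-5.13735, v=31.96900/0.87407=36.57483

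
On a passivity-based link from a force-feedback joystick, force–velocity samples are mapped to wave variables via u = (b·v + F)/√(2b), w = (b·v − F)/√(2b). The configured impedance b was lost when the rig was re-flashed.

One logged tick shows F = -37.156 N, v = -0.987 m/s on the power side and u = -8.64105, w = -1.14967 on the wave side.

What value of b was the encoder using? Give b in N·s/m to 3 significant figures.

b = 49.2 N·s/m

u + w = -9.79072;  u + w = √(2b)·v, so √(2b) = -9.79072/(-0.987) = 9.91968.
b = (√(2b))²/2 = 98.39997/2 = 49.19998.
(Check via u − w = 2F/√(2b): u − w = -7.49138, 2F/√(2b) = -7.49137.)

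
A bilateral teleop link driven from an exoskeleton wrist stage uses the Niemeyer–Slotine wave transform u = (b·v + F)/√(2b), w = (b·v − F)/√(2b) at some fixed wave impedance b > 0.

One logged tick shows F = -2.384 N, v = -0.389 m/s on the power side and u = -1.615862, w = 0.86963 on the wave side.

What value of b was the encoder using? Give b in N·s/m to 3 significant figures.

u + w = -0.746232;  u + w = √(2b)·v, so √(2b) = -0.746232/(-0.389) = 1.918334.
b = (√(2b))²/2 = 3.680006/2 = 1.840003.
(Check via u − w = 2F/√(2b): u − w = -2.485492, 2F/√(2b) = -2.485490.)

b = 1.84 N·s/m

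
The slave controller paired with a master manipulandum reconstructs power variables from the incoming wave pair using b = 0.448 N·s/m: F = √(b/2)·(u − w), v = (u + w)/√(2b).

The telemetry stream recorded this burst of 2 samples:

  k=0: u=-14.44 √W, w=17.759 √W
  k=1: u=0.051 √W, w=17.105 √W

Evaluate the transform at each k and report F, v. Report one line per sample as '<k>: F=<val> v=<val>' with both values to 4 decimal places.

k=0: u−w=-32.1990, u+w=3.3190; √(b/2)=0.4733, √(2b)=0.9466; F=0.4733×(-32.199)=-15.2393, v=3.3190/0.9466=3.5063
k=1: u−w=-17.0540, u+w=17.1560; √(b/2)=0.4733, √(2b)=0.9466; F=0.4733×(-17.054)=-8.0714, v=17.1560/0.9466=18.1243

0: F=-15.2393 v=3.5063
1: F=-8.0714 v=18.1243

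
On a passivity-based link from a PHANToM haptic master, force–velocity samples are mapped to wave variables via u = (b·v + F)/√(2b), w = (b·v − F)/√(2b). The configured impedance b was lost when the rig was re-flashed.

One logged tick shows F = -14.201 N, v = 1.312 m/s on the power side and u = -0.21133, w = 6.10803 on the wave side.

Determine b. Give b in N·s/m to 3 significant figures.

b = 10.1 N·s/m

u + w = 5.89670;  u + w = √(2b)·v, so √(2b) = 5.89670/1.312 = 4.49444.
b = (√(2b))²/2 = 20.19995/2 = 10.09998.
(Check via u − w = 2F/√(2b): u − w = -6.31936, 2F/√(2b) = -6.31937.)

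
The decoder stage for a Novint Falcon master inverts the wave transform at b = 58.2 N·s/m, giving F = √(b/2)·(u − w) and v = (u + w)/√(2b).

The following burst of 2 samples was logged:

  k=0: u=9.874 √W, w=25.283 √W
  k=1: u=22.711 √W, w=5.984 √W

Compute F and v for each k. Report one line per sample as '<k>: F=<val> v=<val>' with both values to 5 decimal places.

0: F=-83.12295 v=3.25863
1: F=90.23282 v=2.65968

k=0: u−w=-15.40900, u+w=35.15700; √(b/2)=5.39444, √(2b)=10.78888; F=5.39444×(-15.409)=-83.12295, v=35.15700/10.78888=3.25863
k=1: u−w=16.72700, u+w=28.69500; √(b/2)=5.39444, √(2b)=10.78888; F=5.39444×16.727=90.23282, v=28.69500/10.78888=2.65968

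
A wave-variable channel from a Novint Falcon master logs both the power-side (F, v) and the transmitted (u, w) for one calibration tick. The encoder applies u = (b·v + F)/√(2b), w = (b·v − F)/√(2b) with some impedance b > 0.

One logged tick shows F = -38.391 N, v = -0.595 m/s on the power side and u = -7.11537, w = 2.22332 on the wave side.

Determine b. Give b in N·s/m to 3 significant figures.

u + w = -4.8921;  u + w = √(2b)·v, so √(2b) = -4.8921/(-0.595) = 8.2219.
b = (√(2b))²/2 = 67.6002/2 = 33.8001.
(Check via u − w = 2F/√(2b): u − w = -9.3387, 2F/√(2b) = -9.3387.)

b = 33.8 N·s/m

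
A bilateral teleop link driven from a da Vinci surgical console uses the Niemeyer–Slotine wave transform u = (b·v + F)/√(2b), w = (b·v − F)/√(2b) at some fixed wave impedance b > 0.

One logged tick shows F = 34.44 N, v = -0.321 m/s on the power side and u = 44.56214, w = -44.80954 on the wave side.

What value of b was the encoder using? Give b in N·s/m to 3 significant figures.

b = 0.297 N·s/m

u + w = -0.2474;  u + w = √(2b)·v, so √(2b) = -0.2474/(-0.321) = 0.7707.
b = (√(2b))²/2 = 0.5940/2 = 0.2970.
(Check via u − w = 2F/√(2b): u − w = 89.3717, 2F/√(2b) = 89.3714.)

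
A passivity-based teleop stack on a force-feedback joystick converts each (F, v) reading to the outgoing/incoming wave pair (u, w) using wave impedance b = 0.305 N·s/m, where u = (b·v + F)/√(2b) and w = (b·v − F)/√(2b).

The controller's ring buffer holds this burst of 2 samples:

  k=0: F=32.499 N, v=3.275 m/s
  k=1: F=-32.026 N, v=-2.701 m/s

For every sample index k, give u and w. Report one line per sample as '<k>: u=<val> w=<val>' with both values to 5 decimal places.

k=0: b·v=0.305×3.275=0.99887; √(2b)=0.78102; u=(0.99887+32.499)/0.78102=42.88963, w=(0.99887−32.499)/0.78102=-40.33178
k=1: b·v=0.305×(-2.701)=-0.82381; √(2b)=0.78102; u=(-0.82381+(-32.026))/0.78102=-42.05987, w=(-0.82381−(-32.026))/0.78102=39.95032

0: u=42.88963 w=-40.33178
1: u=-42.05987 w=39.95032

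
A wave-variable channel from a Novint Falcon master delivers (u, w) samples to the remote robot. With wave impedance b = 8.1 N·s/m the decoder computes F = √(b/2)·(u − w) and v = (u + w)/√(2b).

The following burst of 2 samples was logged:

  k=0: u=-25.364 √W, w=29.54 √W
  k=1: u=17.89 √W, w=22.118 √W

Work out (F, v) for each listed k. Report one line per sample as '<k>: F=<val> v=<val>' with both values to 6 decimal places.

k=0: u−w=-54.904000, u+w=4.176000; √(b/2)=2.012461, √(2b)=4.024922; F=2.012461×(-54.904)=-110.492169, v=4.176000/4.024922=1.037536
k=1: u−w=-4.228000, u+w=40.008000; √(b/2)=2.012461, √(2b)=4.024922; F=2.012461×(-4.228)=-8.508686, v=40.008000/4.024922=9.940068

0: F=-110.492169 v=1.037536
1: F=-8.508686 v=9.940068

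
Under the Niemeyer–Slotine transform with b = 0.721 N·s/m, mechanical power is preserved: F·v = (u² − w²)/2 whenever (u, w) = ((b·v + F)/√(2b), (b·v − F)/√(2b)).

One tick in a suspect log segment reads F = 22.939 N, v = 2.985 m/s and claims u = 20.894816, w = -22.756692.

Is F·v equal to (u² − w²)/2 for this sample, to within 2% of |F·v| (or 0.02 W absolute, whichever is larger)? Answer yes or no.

F·v = 22.939×2.985 = 68.472915 W.
(u² − w²)/2 = (436.593336 − 517.867031)/2 = -40.636848 W.
|Δ| = 109.109763;  2% of max(1, |F·v|) = 1.369458.

no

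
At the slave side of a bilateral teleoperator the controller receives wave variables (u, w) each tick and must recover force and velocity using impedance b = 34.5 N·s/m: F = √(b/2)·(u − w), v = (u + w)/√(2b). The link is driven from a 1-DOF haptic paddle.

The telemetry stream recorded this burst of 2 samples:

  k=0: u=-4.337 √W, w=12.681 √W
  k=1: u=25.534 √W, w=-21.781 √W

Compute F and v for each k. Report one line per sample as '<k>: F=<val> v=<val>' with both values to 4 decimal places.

0: F=-70.6811 v=1.0045
1: F=196.5140 v=0.4518

k=0: u−w=-17.0180, u+w=8.3440; √(b/2)=4.1533, √(2b)=8.3066; F=4.1533×(-17.018)=-70.6811, v=8.3440/8.3066=1.0045
k=1: u−w=47.3150, u+w=3.7530; √(b/2)=4.1533, √(2b)=8.3066; F=4.1533×47.315=196.5140, v=3.7530/8.3066=0.4518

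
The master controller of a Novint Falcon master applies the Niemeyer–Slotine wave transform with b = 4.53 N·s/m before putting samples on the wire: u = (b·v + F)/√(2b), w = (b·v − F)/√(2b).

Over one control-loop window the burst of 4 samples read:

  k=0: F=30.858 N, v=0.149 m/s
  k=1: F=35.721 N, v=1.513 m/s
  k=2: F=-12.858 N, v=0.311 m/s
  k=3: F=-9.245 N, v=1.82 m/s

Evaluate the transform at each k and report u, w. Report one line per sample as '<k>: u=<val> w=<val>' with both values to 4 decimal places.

k=0: b·v=4.53×0.149=0.6750; √(2b)=3.0100; u=(0.6750+30.858)/3.0100=10.4761, w=(0.6750−30.858)/3.0100=-10.0276
k=1: b·v=4.53×1.513=6.8539; √(2b)=3.0100; u=(6.8539+35.721)/3.0100=14.1446, w=(6.8539−35.721)/3.0100=-9.5905
k=2: b·v=4.53×0.311=1.4088; √(2b)=3.0100; u=(1.4088+(-12.858))/3.0100=-3.8037, w=(1.4088−(-12.858))/3.0100=4.7398
k=3: b·v=4.53×1.82=8.2446; √(2b)=3.0100; u=(8.2446+(-9.245))/3.0100=-0.3324, w=(8.2446−(-9.245))/3.0100=5.8105

0: u=10.4761 w=-10.0276
1: u=14.1446 w=-9.5905
2: u=-3.8037 w=4.7398
3: u=-0.3324 w=5.8105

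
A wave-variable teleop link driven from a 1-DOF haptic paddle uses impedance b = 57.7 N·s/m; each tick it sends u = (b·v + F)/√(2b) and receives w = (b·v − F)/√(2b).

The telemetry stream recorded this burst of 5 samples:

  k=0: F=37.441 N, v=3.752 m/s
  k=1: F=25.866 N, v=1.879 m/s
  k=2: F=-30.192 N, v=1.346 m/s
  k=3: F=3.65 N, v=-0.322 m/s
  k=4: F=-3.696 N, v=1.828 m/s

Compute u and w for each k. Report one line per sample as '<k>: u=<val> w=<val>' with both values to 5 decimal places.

k=0: b·v=57.7×3.752=216.49040; √(2b)=10.74244; u=(216.49040+37.441)/10.74244=23.63815, w=(216.49040−37.441)/10.74244=16.66748
k=1: b·v=57.7×1.879=108.41830; √(2b)=10.74244; u=(108.41830+25.866)/10.74244=12.50035, w=(108.41830−25.866)/10.74244=7.68469
k=2: b·v=57.7×1.346=77.66420; √(2b)=10.74244; u=(77.66420+(-30.192))/10.74244=4.41913, w=(77.66420−(-30.192))/10.74244=10.04020
k=3: b·v=57.7×(-0.322)=-18.57940; √(2b)=10.74244; u=(-18.57940+3.65)/10.74244=-1.38976, w=(-18.57940−3.65)/10.74244=-2.06931
k=4: b·v=57.7×1.828=105.47560; √(2b)=10.74244; u=(105.47560+(-3.696))/10.74244=9.47453, w=(105.47560−(-3.696))/10.74244=10.16265

0: u=23.63815 w=16.66748
1: u=12.50035 w=7.68469
2: u=4.41913 w=10.04020
3: u=-1.38976 w=-2.06931
4: u=9.47453 w=10.16265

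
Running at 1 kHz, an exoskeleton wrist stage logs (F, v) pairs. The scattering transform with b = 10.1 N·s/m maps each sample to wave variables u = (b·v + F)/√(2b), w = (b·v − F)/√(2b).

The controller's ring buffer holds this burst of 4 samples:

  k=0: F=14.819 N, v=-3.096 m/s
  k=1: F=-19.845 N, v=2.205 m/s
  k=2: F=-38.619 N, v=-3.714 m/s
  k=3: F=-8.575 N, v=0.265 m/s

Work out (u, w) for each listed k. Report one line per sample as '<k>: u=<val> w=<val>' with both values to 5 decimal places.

0: u=-3.66021 w=-10.25458
1: u=0.53967 w=9.37058
2: u=-16.93879 w=0.24644
3: u=-1.31240 w=2.50343

k=0: b·v=10.1×(-3.096)=-31.26960; √(2b)=4.49444; u=(-31.26960+14.819)/4.49444=-3.66021, w=(-31.26960−14.819)/4.49444=-10.25458
k=1: b·v=10.1×2.205=22.27050; √(2b)=4.49444; u=(22.27050+(-19.845))/4.49444=0.53967, w=(22.27050−(-19.845))/4.49444=9.37058
k=2: b·v=10.1×(-3.714)=-37.51140; √(2b)=4.49444; u=(-37.51140+(-38.619))/4.49444=-16.93879, w=(-37.51140−(-38.619))/4.49444=0.24644
k=3: b·v=10.1×0.265=2.67650; √(2b)=4.49444; u=(2.67650+(-8.575))/4.49444=-1.31240, w=(2.67650−(-8.575))/4.49444=2.50343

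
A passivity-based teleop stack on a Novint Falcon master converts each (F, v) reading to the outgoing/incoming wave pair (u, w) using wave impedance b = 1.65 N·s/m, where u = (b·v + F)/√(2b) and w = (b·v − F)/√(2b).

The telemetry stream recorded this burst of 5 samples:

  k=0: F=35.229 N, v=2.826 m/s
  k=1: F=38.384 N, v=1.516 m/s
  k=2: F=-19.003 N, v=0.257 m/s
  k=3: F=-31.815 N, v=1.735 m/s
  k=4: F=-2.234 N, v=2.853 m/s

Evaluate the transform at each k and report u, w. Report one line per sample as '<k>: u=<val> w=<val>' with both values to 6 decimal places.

0: u=21.959768 w=-16.826084
1: u=22.506672 w=-19.752721
2: u=-10.227375 w=10.694239
3: u=-15.937689 w=19.089473
4: u=1.361589 w=3.821142

k=0: b·v=1.65×2.826=4.662900; √(2b)=1.816590; u=(4.662900+35.229)/1.816590=21.959768, w=(4.662900−35.229)/1.816590=-16.826084
k=1: b·v=1.65×1.516=2.501400; √(2b)=1.816590; u=(2.501400+38.384)/1.816590=22.506672, w=(2.501400−38.384)/1.816590=-19.752721
k=2: b·v=1.65×0.257=0.424050; √(2b)=1.816590; u=(0.424050+(-19.003))/1.816590=-10.227375, w=(0.424050−(-19.003))/1.816590=10.694239
k=3: b·v=1.65×1.735=2.862750; √(2b)=1.816590; u=(2.862750+(-31.815))/1.816590=-15.937689, w=(2.862750−(-31.815))/1.816590=19.089473
k=4: b·v=1.65×2.853=4.707450; √(2b)=1.816590; u=(4.707450+(-2.234))/1.816590=1.361589, w=(4.707450−(-2.234))/1.816590=3.821142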